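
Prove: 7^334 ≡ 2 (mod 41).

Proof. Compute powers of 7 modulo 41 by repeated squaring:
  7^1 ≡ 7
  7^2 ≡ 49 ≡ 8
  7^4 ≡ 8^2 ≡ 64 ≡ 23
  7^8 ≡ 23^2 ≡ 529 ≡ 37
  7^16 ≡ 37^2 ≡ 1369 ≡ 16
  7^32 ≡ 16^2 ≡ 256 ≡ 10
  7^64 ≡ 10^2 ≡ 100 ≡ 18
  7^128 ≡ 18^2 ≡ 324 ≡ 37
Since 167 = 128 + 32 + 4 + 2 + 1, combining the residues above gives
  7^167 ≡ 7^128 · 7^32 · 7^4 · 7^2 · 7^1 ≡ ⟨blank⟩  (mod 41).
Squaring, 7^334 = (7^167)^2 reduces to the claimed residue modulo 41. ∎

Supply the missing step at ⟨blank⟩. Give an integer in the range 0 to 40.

17

Multiply the listed residues: 37 · 10 · 23 · 8 · 7 = 370 → 8510 → 68080 → 476560.
Reducing modulo 41: 476560 = 11623·41 + 17, so 7^167 ≡ 17.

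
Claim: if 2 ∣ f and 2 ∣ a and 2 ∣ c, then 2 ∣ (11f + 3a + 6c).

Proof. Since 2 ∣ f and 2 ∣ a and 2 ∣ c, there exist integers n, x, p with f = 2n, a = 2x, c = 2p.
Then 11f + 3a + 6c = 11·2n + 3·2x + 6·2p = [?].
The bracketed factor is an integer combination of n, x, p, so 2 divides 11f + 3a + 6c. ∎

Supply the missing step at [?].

2(11n + 6p + 3x)

Pull the common 2 out of every term: 11·2n + 3·2x + 6·2p = 2(11n + 6p + 3x).
11n + 6p + 3x is an integer, which exhibits the divisibility.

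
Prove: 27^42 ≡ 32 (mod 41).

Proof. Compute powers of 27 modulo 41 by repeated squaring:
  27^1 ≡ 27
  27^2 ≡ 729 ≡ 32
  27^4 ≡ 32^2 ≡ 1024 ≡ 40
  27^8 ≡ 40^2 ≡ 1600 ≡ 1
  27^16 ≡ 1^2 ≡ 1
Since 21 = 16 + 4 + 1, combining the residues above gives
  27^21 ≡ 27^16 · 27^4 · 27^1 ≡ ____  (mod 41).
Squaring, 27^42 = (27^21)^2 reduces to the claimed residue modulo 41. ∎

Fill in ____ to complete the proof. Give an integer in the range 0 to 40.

Multiply the listed residues: 1 · 40 · 27 = 40 → 1080.
Reducing modulo 41: 1080 = 26·41 + 14, so 27^21 ≡ 14.

14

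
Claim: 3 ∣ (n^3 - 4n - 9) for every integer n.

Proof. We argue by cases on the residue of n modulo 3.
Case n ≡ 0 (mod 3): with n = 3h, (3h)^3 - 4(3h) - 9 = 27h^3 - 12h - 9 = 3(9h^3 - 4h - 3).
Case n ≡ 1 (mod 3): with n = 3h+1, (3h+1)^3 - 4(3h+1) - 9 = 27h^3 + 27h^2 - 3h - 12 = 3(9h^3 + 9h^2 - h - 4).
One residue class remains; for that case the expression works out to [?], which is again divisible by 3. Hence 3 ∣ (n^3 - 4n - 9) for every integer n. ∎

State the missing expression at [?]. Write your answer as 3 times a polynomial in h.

The residues treated are {0, 1}, so the missing case is n ≡ 2 (mod 3); write n = 3h+2.
Then (3h+2)^3 - 4(3h+2) - 9 = 27h^3 + 54h^2 + 24h - 9 = 3(9h^3 + 18h^2 + 8h - 3).

3(9h^3 + 18h^2 + 8h - 3)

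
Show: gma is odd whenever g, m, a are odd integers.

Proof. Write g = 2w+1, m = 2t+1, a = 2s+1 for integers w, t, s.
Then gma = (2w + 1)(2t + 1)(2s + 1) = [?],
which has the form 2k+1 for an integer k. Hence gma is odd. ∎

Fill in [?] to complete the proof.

Expanding: (2w + 1)(2t + 1)(2s + 1) = 8stw + 4st + 4sw + 2s + 4tw + 2t + 2w + 1.
Every term except the constant is even, so this is 2(4stw + 2st + 2sw + s + 2tw + t + w) + 1,
and 4stw + 2st + 2sw + s + 2tw + t + w ∈ ℤ gives the required form.

2(4stw + 2st + 2sw + s + 2tw + t + w) + 1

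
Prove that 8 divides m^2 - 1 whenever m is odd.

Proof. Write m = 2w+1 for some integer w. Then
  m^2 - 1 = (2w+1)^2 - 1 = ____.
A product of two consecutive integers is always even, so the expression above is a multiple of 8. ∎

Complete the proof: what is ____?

4w(w + 1)

(2w+1)^2 - 1 = 4w^2 + 4w + 1 - 1 = 4w^2 + 4w = 4w(w+1).
Since w and w+1 are consecutive, w(w+1) is even, and 4·(even) is a multiple of 8.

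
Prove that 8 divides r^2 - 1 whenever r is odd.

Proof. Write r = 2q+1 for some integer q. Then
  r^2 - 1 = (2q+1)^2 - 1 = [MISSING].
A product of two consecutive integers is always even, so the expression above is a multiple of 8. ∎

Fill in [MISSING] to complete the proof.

(2q+1)^2 - 1 = 4q^2 + 4q + 1 - 1 = 4q^2 + 4q = 4q(q+1).
Since q and q+1 are consecutive, q(q+1) is even, and 4·(even) is a multiple of 8.

4q(q + 1)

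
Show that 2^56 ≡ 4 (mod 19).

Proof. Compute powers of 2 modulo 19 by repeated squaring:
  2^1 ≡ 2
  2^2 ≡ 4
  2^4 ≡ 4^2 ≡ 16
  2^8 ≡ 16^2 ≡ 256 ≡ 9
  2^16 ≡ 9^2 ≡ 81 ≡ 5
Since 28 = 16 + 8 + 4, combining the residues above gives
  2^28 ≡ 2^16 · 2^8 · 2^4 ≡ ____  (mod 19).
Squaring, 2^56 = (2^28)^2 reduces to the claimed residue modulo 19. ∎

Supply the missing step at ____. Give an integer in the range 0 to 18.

17

2^16 · 2^8 · 2^4 ≡ 5 · 9 · 16 = 720.
720 mod 19 = 17, so 2^28 ≡ 17 (mod 19).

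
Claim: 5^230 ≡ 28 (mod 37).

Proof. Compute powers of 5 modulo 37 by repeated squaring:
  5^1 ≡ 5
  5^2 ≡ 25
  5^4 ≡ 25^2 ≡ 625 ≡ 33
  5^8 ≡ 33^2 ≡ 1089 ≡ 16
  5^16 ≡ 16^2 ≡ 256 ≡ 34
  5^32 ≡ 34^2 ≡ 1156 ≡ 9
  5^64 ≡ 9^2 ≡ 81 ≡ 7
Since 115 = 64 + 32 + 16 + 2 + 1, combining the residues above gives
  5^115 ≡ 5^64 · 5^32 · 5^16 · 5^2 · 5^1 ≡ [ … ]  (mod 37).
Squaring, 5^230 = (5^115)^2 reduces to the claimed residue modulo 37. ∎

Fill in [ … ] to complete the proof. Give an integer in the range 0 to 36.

Multiply the listed residues: 7 · 9 · 34 · 25 · 5 = 63 → 2142 → 53550 → 267750.
Reducing modulo 37: 267750 = 7236·37 + 18, so 5^115 ≡ 18.

18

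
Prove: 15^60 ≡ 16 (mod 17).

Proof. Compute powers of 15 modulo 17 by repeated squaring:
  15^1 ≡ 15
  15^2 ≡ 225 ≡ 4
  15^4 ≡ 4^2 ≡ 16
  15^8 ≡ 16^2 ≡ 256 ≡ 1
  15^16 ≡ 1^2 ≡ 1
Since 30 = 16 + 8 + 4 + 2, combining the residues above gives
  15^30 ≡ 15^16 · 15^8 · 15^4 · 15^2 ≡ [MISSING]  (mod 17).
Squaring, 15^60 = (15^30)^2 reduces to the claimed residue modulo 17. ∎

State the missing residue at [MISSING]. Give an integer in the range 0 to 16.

15^16 · 15^8 · 15^4 · 15^2 ≡ 1 · 1 · 16 · 4 = 64.
64 mod 17 = 13, so 15^30 ≡ 13 (mod 17).

13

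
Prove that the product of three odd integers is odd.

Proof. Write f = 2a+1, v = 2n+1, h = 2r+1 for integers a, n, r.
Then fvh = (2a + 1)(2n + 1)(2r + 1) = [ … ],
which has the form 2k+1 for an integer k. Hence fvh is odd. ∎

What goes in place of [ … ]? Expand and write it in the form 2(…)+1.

2(4anr + 2an + 2ar + a + 2nr + n + r) + 1

Expanding: (2a + 1)(2n + 1)(2r + 1) = 8anr + 4an + 4ar + 2a + 4nr + 2n + 2r + 1.
Every term except the constant is even, so this is 2(4anr + 2an + 2ar + a + 2nr + n + r) + 1,
and 4anr + 2an + 2ar + a + 2nr + n + r ∈ ℤ gives the required form.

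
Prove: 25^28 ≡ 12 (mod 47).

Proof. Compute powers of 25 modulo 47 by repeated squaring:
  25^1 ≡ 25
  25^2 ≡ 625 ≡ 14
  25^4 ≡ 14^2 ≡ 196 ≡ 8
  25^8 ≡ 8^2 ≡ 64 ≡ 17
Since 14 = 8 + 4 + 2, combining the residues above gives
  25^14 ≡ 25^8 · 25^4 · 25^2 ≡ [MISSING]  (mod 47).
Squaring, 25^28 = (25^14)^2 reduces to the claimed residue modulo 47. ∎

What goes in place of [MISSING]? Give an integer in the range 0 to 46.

Multiply the listed residues: 17 · 8 · 14 = 136 → 1904.
Reducing modulo 47: 1904 = 40·47 + 24, so 25^14 ≡ 24.

24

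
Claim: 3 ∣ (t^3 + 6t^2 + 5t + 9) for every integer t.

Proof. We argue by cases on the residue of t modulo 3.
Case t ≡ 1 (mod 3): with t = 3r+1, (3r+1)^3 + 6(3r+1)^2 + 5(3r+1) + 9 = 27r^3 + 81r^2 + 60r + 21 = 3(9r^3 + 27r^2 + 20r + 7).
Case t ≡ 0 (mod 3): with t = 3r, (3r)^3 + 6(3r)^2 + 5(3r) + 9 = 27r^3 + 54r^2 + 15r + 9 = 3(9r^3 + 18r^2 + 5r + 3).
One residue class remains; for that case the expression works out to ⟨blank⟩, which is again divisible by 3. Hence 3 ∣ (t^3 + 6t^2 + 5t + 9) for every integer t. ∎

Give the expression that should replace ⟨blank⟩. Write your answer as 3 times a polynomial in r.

3(9r^3 + 36r^2 + 41r + 17)

Only t ≡ 2 (mod 3) is unaccounted for. Put t = 3r+2:
(3r+2)^3 + 6(3r+2)^2 + 5(3r+2) + 9 expands to 27r^3 + 108r^2 + 123r + 51,
and factoring out 3 leaves 3(9r^3 + 36r^2 + 41r + 17).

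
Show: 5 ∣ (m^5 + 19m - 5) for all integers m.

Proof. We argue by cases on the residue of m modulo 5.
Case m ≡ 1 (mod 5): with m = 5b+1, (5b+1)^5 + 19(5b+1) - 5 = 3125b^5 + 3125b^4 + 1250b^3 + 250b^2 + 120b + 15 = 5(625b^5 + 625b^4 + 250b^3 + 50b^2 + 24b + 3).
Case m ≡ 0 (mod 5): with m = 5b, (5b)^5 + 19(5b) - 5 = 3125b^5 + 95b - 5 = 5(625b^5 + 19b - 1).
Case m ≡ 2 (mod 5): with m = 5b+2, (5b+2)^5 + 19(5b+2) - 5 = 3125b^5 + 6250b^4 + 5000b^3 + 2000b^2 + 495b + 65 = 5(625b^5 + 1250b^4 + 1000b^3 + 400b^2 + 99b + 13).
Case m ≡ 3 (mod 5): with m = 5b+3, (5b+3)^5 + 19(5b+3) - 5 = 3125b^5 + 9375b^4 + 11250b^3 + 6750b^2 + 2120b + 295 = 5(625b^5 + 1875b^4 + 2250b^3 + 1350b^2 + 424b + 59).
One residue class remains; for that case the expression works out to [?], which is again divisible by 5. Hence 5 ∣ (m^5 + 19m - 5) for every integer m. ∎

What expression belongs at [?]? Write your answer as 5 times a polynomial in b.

The residues treated are {1, 0, 2, 3}, so the missing case is m ≡ 4 (mod 5); write m = 5b+4.
Then (5b+4)^5 + 19(5b+4) - 5 = 3125b^5 + 12500b^4 + 20000b^3 + 16000b^2 + 6495b + 1095 = 5(625b^5 + 2500b^4 + 4000b^3 + 3200b^2 + 1299b + 219).

5(625b^5 + 2500b^4 + 4000b^3 + 3200b^2 + 1299b + 219)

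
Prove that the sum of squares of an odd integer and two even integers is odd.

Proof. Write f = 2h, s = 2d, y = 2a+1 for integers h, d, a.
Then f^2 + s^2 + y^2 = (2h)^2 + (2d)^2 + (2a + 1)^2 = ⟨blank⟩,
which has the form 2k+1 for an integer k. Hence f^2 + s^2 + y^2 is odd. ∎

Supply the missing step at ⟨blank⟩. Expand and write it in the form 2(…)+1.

2(2a^2 + 2a + 2d^2 + 2h^2) + 1

Expanding: (2h)^2 + (2d)^2 + (2a + 1)^2 = 4a^2 + 4a + 4d^2 + 4h^2 + 1.
Every term except the constant is even, so this is 2(2a^2 + 2a + 2d^2 + 2h^2) + 1,
and 2a^2 + 2a + 2d^2 + 2h^2 ∈ ℤ gives the required form.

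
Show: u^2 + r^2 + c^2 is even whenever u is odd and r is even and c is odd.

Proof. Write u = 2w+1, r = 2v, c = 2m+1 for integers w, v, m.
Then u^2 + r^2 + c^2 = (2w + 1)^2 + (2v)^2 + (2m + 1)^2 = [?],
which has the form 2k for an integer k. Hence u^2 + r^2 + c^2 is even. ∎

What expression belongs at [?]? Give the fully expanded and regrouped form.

(2w + 1)^2 + (2v)^2 + (2m + 1)^2 = 4m^2 + 4m + 4v^2 + 4w^2 + 4w + 2
= 2(2m^2 + 2m + 2v^2 + 2w^2 + 2w + 1).
Since 2m^2 + 2m + 2v^2 + 2w^2 + 2w + 1 is an integer, the sum of squares is of the form 2k for an integer k.

2(2m^2 + 2m + 2v^2 + 2w^2 + 2w + 1)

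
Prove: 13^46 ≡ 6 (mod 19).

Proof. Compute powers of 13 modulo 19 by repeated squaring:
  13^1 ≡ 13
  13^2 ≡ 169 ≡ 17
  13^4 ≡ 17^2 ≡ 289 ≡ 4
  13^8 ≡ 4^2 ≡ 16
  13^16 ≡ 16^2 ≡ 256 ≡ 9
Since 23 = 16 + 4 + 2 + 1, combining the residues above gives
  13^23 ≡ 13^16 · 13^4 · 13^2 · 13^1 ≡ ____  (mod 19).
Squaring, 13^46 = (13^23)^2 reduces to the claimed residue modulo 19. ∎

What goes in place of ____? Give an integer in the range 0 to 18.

14

Multiply the listed residues: 9 · 4 · 17 · 13 = 36 → 612 → 7956.
Reducing modulo 19: 7956 = 418·19 + 14, so 13^23 ≡ 14.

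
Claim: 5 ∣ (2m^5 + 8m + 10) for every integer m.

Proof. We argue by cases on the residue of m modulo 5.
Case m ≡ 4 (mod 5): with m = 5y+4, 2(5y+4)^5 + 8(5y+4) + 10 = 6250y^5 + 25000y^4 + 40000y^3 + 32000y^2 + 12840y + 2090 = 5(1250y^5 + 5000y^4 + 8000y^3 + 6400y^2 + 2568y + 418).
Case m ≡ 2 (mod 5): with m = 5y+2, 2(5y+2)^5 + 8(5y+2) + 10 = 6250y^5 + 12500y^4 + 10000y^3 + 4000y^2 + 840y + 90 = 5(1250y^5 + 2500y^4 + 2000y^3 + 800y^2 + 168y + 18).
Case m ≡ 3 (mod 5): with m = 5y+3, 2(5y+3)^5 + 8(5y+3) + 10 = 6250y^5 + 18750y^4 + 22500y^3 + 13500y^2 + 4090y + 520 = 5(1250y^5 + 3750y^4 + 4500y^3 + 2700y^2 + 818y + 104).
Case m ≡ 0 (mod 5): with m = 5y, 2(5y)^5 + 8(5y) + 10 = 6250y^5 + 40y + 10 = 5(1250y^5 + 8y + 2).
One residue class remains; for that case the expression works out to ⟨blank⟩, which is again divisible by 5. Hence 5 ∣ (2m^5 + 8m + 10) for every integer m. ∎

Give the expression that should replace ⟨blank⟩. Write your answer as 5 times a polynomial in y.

5(1250y^5 + 1250y^4 + 500y^3 + 100y^2 + 18y + 4)

The residues treated are {4, 2, 3, 0}, so the missing case is m ≡ 1 (mod 5); write m = 5y+1.
Then 2(5y+1)^5 + 8(5y+1) + 10 = 6250y^5 + 6250y^4 + 2500y^3 + 500y^2 + 90y + 20 = 5(1250y^5 + 1250y^4 + 500y^3 + 100y^2 + 18y + 4).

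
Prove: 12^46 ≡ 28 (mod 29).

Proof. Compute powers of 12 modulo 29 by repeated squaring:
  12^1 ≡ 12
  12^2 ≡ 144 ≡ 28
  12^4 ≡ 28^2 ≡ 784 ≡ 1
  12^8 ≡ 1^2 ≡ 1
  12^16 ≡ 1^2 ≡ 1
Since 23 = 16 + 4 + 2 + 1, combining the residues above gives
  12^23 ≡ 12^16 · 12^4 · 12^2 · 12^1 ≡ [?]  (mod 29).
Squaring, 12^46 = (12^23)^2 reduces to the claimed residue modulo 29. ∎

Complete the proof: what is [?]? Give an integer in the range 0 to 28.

Multiply the listed residues: 1 · 1 · 28 · 12 = 1 → 28 → 336.
Reducing modulo 29: 336 = 11·29 + 17, so 12^23 ≡ 17.

17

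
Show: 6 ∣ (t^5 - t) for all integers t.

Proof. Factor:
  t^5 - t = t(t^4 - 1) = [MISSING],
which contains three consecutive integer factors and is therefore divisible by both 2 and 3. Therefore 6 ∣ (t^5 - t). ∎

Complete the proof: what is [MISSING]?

(t - 1)t(t + 1)(t^2 + 1)

t^4 - 1 = (t^2 - 1)(t^2 + 1), and t^2 - 1 = (t-1)(t+1).
So t(t^4 - 1) = (t - 1)t(t + 1)(t^2 + 1).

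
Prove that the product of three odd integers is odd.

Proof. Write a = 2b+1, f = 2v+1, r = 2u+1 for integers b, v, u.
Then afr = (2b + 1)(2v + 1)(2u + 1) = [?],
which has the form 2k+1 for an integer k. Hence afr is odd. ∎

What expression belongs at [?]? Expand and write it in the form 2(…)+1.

Expanding: (2b + 1)(2v + 1)(2u + 1) = 8buv + 4bu + 4bv + 2b + 4uv + 2u + 2v + 1.
Every term except the constant is even, so this is 2(4buv + 2bu + 2bv + b + 2uv + u + v) + 1,
and 4buv + 2bu + 2bv + b + 2uv + u + v ∈ ℤ gives the required form.

2(4buv + 2bu + 2bv + b + 2uv + u + v) + 1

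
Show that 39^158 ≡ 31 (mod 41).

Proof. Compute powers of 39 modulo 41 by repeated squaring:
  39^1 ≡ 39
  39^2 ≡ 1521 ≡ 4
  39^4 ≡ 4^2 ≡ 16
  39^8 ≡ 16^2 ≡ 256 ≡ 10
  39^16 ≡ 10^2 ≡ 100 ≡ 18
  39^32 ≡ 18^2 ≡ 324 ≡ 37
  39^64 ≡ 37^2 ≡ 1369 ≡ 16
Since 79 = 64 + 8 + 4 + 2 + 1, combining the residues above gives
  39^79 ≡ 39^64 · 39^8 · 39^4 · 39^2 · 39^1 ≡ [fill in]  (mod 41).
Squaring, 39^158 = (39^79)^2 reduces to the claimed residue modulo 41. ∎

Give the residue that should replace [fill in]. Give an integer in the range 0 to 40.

20

39^64 · 39^8 · 39^4 · 39^2 · 39^1 ≡ 16 · 10 · 16 · 4 · 39 = 399360.
399360 mod 41 = 20, so 39^79 ≡ 20 (mod 41).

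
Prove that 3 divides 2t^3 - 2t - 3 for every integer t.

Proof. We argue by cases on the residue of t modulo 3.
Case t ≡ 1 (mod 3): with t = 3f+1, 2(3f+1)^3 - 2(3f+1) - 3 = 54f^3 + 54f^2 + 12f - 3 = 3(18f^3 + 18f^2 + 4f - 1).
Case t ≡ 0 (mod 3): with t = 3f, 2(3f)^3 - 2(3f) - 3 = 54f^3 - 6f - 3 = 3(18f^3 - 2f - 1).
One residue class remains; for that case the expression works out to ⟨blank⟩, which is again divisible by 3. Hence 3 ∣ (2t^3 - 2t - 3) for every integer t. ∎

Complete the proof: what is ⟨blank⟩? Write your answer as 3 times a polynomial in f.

Only t ≡ 2 (mod 3) is unaccounted for. Put t = 3f+2:
2(3f+2)^3 - 2(3f+2) - 3 expands to 54f^3 + 108f^2 + 66f + 9,
and factoring out 3 leaves 3(18f^3 + 36f^2 + 22f + 3).

3(18f^3 + 36f^2 + 22f + 3)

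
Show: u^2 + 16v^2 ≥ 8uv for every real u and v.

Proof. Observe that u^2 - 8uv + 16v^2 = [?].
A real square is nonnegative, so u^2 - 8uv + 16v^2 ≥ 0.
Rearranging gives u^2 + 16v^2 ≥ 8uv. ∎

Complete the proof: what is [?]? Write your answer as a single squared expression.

u^2 - 8uv + 16v^2 is a perfect-square trinomial: the outer terms are (u)^2 and (4v)^2, and the cross term is -2·u·4v.
So u^2 - 8uv + 16v^2 = (u - 4v)^2 ≥ 0.

(u - 4v)^2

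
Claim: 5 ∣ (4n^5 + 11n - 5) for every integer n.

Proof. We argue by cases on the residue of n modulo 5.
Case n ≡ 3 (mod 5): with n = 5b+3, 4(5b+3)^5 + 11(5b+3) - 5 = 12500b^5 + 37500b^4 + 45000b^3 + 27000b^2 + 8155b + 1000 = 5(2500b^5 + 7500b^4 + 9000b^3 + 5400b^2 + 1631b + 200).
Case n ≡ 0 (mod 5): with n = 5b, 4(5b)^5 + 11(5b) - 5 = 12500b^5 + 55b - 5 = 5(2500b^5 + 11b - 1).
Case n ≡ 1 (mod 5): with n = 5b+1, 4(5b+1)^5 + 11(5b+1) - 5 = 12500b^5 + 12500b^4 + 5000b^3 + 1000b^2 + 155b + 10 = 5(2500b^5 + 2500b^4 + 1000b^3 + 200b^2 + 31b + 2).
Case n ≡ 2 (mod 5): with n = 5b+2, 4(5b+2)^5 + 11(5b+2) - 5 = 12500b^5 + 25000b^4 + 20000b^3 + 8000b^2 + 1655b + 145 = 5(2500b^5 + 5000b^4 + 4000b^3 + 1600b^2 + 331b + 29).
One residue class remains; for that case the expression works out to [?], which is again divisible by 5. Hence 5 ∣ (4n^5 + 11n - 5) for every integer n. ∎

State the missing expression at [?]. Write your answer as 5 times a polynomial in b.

Only n ≡ 4 (mod 5) is unaccounted for. Put n = 5b+4:
4(5b+4)^5 + 11(5b+4) - 5 expands to 12500b^5 + 50000b^4 + 80000b^3 + 64000b^2 + 25655b + 4135,
and factoring out 5 leaves 5(2500b^5 + 10000b^4 + 16000b^3 + 12800b^2 + 5131b + 827).

5(2500b^5 + 10000b^4 + 16000b^3 + 12800b^2 + 5131b + 827)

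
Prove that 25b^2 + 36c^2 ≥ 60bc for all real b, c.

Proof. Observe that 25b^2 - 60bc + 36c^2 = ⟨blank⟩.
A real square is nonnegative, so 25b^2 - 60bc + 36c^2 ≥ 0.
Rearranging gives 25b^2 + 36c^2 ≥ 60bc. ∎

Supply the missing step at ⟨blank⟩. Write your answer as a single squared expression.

(5b - 6c)^2

25b^2 - 60bc + 36c^2 is a perfect-square trinomial: the outer terms are (5b)^2 and (6c)^2, and the cross term is -2·5b·6c.
So 25b^2 - 60bc + 36c^2 = (5b - 6c)^2 ≥ 0.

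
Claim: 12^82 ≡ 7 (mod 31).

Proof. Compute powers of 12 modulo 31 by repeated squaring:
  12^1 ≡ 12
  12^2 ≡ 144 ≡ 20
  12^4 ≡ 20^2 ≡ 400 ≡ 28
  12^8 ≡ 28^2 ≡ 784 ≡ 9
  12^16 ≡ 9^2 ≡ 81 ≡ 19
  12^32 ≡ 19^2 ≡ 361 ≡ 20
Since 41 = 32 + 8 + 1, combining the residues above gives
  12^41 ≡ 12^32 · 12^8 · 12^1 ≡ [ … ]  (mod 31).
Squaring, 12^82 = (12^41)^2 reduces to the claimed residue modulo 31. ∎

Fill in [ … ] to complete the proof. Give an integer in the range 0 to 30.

21

Multiply the listed residues: 20 · 9 · 12 = 180 → 2160.
Reducing modulo 31: 2160 = 69·31 + 21, so 12^41 ≡ 21.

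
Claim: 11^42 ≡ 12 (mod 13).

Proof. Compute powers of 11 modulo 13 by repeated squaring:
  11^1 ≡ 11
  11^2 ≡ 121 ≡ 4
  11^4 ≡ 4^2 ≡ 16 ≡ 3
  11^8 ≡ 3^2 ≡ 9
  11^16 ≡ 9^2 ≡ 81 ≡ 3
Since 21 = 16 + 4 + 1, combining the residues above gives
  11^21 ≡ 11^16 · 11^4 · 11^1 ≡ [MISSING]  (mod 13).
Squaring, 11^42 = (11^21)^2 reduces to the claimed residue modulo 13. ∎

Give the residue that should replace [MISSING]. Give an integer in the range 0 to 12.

11^16 · 11^4 · 11^1 ≡ 3 · 3 · 11 = 99.
99 mod 13 = 8, so 11^21 ≡ 8 (mod 13).

8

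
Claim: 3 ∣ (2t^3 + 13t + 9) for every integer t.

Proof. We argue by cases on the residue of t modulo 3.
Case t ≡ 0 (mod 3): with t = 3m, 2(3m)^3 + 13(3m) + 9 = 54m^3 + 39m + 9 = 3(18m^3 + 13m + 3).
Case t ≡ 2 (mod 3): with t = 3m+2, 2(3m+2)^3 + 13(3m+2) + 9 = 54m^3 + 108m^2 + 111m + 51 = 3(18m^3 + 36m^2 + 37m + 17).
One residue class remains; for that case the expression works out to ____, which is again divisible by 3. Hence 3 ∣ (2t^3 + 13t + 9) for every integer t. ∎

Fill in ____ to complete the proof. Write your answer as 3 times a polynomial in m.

3(18m^3 + 18m^2 + 19m + 8)

Only t ≡ 1 (mod 3) is unaccounted for. Put t = 3m+1:
2(3m+1)^3 + 13(3m+1) + 9 expands to 54m^3 + 54m^2 + 57m + 24,
and factoring out 3 leaves 3(18m^3 + 18m^2 + 19m + 8).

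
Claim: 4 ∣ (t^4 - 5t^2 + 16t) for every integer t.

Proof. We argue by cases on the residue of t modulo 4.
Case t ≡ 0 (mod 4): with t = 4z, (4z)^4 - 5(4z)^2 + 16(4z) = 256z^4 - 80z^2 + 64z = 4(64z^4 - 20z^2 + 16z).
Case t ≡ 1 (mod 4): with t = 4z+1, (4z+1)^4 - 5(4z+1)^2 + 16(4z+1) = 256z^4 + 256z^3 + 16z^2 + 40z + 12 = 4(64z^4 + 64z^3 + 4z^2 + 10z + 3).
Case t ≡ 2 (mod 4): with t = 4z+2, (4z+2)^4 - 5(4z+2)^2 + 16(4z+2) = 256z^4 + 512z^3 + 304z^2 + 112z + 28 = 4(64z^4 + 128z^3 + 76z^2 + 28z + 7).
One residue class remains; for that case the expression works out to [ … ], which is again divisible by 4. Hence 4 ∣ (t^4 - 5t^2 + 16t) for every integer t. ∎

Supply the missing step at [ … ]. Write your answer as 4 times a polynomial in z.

Only t ≡ 3 (mod 4) is unaccounted for. Put t = 4z+3:
(4z+3)^4 - 5(4z+3)^2 + 16(4z+3) expands to 256z^4 + 768z^3 + 784z^2 + 376z + 84,
and factoring out 4 leaves 4(64z^4 + 192z^3 + 196z^2 + 94z + 21).

4(64z^4 + 192z^3 + 196z^2 + 94z + 21)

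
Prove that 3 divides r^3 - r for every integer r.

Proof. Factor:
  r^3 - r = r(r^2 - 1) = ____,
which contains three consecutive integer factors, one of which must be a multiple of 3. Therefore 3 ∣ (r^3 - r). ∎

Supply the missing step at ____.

(r - 1)r(r + 1)

r(r^2 - 1) = r(r - 1)(r + 1) = (r - 1)r(r + 1).
These three factors are consecutive integers, so their product is divisible by 3.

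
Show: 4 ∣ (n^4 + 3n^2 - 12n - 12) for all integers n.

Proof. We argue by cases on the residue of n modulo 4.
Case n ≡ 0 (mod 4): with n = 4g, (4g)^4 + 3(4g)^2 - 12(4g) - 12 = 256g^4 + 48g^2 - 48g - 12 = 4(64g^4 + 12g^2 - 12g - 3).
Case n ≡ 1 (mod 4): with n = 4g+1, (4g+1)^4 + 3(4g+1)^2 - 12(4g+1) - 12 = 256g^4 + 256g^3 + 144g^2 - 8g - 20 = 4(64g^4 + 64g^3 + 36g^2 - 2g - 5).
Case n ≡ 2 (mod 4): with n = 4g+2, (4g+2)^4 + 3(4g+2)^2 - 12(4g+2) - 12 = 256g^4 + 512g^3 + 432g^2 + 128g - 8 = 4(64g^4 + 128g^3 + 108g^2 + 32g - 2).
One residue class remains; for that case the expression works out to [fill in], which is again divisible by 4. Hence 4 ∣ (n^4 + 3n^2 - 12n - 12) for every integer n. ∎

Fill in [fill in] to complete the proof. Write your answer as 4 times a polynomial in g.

4(64g^4 + 192g^3 + 228g^2 + 114g + 15)

The residues treated are {0, 1, 2}, so the missing case is n ≡ 3 (mod 4); write n = 4g+3.
Then (4g+3)^4 + 3(4g+3)^2 - 12(4g+3) - 12 = 256g^4 + 768g^3 + 912g^2 + 456g + 60 = 4(64g^4 + 192g^3 + 228g^2 + 114g + 15).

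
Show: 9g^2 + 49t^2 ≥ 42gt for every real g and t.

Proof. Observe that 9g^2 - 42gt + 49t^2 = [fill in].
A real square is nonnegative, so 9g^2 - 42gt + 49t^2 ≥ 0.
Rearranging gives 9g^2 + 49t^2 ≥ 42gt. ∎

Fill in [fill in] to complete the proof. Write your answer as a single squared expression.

(3g - 7t)^2

The leading and trailing coefficients are 3^2 and 7^2, and 42 = 2·3·7, so the trinomial is (3g - 7t)^2.
Hence 9g^2 - 42gt + 49t^2 ≥ 0.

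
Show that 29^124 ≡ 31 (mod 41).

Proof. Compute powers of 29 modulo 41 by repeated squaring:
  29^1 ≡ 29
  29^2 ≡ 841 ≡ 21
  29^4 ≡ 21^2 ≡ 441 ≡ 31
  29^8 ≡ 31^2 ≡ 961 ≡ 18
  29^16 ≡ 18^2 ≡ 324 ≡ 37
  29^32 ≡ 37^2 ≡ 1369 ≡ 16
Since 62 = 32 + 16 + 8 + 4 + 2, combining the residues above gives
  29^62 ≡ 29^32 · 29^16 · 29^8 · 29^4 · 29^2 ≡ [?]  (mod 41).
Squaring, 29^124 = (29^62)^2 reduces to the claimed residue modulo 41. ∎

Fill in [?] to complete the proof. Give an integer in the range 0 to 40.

20

29^32 · 29^16 · 29^8 · 29^4 · 29^2 ≡ 16 · 37 · 18 · 31 · 21 = 6937056.
6937056 mod 41 = 20, so 29^62 ≡ 20 (mod 41).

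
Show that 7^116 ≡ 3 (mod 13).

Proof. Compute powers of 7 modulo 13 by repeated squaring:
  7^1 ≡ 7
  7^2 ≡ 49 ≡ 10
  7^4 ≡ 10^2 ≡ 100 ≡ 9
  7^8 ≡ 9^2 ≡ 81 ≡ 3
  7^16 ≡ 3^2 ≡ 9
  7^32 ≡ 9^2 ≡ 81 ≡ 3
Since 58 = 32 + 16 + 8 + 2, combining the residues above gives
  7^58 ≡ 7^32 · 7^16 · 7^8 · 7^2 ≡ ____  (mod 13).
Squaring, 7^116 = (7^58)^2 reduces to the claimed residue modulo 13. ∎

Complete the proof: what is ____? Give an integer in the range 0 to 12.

Multiply the listed residues: 3 · 9 · 3 · 10 = 27 → 81 → 810.
Reducing modulo 13: 810 = 62·13 + 4, so 7^58 ≡ 4.

4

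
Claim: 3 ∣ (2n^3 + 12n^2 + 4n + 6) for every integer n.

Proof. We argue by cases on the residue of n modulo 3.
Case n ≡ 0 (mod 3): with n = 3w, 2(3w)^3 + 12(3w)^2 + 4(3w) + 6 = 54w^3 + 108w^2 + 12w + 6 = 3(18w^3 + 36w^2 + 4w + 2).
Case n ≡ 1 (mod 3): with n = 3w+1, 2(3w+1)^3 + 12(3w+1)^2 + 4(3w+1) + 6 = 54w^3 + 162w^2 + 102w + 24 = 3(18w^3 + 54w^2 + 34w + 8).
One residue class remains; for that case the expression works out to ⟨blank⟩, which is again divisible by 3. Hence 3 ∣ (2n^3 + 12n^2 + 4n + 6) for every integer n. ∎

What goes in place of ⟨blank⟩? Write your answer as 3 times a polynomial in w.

3(18w^3 + 72w^2 + 76w + 26)

Only n ≡ 2 (mod 3) is unaccounted for. Put n = 3w+2:
2(3w+2)^3 + 12(3w+2)^2 + 4(3w+2) + 6 expands to 54w^3 + 216w^2 + 228w + 78,
and factoring out 3 leaves 3(18w^3 + 72w^2 + 76w + 26).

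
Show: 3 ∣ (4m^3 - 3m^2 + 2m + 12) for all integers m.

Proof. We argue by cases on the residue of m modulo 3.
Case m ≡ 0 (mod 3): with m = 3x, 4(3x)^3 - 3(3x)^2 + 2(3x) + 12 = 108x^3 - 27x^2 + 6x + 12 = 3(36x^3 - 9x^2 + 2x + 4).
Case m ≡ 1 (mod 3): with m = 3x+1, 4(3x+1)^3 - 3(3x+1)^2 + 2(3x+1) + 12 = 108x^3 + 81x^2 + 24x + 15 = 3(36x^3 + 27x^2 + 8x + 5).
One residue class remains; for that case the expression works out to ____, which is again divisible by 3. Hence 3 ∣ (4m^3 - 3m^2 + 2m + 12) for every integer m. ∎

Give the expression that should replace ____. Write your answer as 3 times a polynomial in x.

3(36x^3 + 63x^2 + 38x + 12)

The residues treated are {0, 1}, so the missing case is m ≡ 2 (mod 3); write m = 3x+2.
Then 4(3x+2)^3 - 3(3x+2)^2 + 2(3x+2) + 12 = 108x^3 + 189x^2 + 114x + 36 = 3(36x^3 + 63x^2 + 38x + 12).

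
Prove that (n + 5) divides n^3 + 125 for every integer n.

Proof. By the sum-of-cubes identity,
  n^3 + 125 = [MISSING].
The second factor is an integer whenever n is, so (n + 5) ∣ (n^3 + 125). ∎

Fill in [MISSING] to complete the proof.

a^3 + b^3 = (a + b)(a^2 - ab + b^2). With a = n, b = 5:
n^3 + 125 = (n + 5)(n^2 - 5n + 25).

(n + 5)(n^2 - 5n + 25)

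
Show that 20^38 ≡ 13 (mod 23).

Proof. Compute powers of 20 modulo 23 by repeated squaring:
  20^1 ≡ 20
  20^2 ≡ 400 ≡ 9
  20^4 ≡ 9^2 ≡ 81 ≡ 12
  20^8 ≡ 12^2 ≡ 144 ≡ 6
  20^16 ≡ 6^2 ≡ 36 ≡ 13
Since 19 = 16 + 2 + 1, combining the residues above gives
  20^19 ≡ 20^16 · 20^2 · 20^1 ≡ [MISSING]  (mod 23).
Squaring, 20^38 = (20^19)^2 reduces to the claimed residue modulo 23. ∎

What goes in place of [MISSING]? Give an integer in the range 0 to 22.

17

20^16 · 20^2 · 20^1 ≡ 13 · 9 · 20 = 2340.
2340 mod 23 = 17, so 20^19 ≡ 17 (mod 23).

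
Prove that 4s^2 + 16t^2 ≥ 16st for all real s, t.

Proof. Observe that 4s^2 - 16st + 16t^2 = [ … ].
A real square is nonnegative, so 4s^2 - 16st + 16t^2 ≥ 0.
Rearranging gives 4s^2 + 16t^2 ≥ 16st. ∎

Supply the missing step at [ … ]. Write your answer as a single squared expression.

4s^2 - 16st + 16t^2 is a perfect-square trinomial: the outer terms are (2s)^2 and (4t)^2, and the cross term is -2·2s·4t.
So 4s^2 - 16st + 16t^2 = (2s - 4t)^2 ≥ 0.

(2s - 4t)^2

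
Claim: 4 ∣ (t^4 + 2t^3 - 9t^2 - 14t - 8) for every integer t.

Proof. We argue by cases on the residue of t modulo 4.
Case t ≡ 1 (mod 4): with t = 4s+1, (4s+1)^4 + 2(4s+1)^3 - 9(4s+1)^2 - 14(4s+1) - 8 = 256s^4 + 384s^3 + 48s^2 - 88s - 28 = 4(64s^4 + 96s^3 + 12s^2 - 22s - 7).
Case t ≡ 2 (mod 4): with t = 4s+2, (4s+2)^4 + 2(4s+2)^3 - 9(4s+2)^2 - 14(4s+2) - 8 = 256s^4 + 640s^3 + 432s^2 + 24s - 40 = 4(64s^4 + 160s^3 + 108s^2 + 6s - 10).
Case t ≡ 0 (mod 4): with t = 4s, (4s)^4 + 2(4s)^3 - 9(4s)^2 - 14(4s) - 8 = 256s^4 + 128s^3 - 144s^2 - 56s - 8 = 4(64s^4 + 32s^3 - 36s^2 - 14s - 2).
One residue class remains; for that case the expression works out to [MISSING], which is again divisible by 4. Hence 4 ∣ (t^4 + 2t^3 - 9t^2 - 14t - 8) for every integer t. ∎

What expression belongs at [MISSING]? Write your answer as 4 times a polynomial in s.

The residues treated are {1, 2, 0}, so the missing case is t ≡ 3 (mod 4); write t = 4s+3.
Then (4s+3)^4 + 2(4s+3)^3 - 9(4s+3)^2 - 14(4s+3) - 8 = 256s^4 + 896s^3 + 1008s^2 + 376s + 4 = 4(64s^4 + 224s^3 + 252s^2 + 94s + 1).

4(64s^4 + 224s^3 + 252s^2 + 94s + 1)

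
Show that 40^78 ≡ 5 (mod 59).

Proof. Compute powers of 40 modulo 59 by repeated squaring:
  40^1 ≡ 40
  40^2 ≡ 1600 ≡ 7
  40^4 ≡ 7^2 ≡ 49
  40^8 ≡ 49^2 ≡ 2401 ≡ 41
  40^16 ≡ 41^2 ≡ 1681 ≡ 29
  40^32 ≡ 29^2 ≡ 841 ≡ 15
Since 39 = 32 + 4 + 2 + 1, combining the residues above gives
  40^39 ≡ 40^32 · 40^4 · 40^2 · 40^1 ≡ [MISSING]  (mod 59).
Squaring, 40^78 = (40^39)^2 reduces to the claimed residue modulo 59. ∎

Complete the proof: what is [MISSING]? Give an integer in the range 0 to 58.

8

40^32 · 40^4 · 40^2 · 40^1 ≡ 15 · 49 · 7 · 40 = 205800.
205800 mod 59 = 8, so 40^39 ≡ 8 (mod 59).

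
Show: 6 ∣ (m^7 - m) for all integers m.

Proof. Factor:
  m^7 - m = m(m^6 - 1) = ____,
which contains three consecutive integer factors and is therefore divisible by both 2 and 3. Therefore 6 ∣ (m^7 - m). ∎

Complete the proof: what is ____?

(m - 1)m(m + 1)(m^4 + m^2 + 1)

m^6 - 1 = (m^2 - 1)(m^4 + m^2 + 1), and m^2 - 1 = (m-1)(m+1).
So m(m^6 - 1) = (m - 1)m(m + 1)(m^4 + m^2 + 1).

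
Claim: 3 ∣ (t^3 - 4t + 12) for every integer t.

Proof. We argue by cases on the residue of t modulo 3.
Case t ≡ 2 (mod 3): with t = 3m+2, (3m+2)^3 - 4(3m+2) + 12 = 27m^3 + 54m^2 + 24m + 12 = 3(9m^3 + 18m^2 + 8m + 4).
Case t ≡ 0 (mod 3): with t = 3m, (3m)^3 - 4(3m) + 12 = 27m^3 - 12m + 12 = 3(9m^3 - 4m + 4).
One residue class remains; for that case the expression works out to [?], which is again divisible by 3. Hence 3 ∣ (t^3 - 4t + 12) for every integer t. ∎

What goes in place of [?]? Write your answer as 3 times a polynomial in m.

The residues treated are {2, 0}, so the missing case is t ≡ 1 (mod 3); write t = 3m+1.
Then (3m+1)^3 - 4(3m+1) + 12 = 27m^3 + 27m^2 - 3m + 9 = 3(9m^3 + 9m^2 - m + 3).

3(9m^3 + 9m^2 - m + 3)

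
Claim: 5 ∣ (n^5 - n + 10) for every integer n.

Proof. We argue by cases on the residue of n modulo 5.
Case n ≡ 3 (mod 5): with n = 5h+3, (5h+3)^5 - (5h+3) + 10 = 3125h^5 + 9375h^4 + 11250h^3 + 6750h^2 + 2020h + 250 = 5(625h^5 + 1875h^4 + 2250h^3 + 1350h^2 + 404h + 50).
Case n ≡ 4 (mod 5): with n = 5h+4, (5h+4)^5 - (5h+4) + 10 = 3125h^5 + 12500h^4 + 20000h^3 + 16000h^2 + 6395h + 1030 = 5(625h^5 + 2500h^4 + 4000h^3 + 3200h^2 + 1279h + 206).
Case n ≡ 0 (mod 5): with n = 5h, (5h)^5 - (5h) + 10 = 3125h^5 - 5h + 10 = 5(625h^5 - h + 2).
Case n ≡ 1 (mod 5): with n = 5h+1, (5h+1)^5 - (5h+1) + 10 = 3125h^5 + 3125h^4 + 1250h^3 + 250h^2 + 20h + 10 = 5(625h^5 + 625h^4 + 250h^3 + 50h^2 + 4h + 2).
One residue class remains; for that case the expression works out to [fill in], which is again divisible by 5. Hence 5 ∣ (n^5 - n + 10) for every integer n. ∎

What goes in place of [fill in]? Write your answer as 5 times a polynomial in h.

Only n ≡ 2 (mod 5) is unaccounted for. Put n = 5h+2:
(5h+2)^5 - (5h+2) + 10 expands to 3125h^5 + 6250h^4 + 5000h^3 + 2000h^2 + 395h + 40,
and factoring out 5 leaves 5(625h^5 + 1250h^4 + 1000h^3 + 400h^2 + 79h + 8).

5(625h^5 + 1250h^4 + 1000h^3 + 400h^2 + 79h + 8)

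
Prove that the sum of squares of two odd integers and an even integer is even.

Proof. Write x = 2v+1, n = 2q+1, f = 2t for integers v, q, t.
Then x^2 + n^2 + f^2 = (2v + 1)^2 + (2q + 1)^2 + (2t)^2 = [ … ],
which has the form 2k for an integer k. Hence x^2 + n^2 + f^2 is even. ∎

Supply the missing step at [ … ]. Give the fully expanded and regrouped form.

2(2q^2 + 2q + 2t^2 + 2v^2 + 2v + 1)

(2v + 1)^2 + (2q + 1)^2 + (2t)^2 = 4q^2 + 4q + 4t^2 + 4v^2 + 4v + 2
= 2(2q^2 + 2q + 2t^2 + 2v^2 + 2v + 1).
Since 2q^2 + 2q + 2t^2 + 2v^2 + 2v + 1 is an integer, the sum of squares is of the form 2k for an integer k.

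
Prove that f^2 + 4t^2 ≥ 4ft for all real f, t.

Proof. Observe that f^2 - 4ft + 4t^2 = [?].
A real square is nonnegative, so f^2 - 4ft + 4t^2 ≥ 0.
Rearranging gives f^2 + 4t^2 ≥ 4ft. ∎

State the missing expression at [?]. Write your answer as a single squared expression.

(f - 2t)^2

The leading and trailing coefficients are 1^2 and 2^2, and 4 = 2·1·2, so the trinomial is (f - 2t)^2.
Hence f^2 - 4ft + 4t^2 ≥ 0.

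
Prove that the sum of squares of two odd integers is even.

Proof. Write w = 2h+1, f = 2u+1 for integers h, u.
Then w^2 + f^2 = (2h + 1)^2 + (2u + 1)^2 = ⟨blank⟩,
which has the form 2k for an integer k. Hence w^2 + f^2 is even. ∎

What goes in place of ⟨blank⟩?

Expanding: (2h + 1)^2 + (2u + 1)^2 = 4h^2 + 4h + 4u^2 + 4u + 2.
Every term is even; pulling out the factor of 2 gives 2(2h^2 + 2h + 2u^2 + 2u + 1).

2(2h^2 + 2h + 2u^2 + 2u + 1)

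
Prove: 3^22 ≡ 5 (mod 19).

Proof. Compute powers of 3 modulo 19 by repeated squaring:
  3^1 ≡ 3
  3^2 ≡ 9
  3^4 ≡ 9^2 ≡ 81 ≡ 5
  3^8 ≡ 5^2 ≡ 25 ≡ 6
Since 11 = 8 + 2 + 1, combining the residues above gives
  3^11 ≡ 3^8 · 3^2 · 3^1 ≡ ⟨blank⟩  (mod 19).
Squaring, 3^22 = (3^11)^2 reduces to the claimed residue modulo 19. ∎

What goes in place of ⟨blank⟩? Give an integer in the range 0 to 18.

3^8 · 3^2 · 3^1 ≡ 6 · 9 · 3 = 162.
162 mod 19 = 10, so 3^11 ≡ 10 (mod 19).

10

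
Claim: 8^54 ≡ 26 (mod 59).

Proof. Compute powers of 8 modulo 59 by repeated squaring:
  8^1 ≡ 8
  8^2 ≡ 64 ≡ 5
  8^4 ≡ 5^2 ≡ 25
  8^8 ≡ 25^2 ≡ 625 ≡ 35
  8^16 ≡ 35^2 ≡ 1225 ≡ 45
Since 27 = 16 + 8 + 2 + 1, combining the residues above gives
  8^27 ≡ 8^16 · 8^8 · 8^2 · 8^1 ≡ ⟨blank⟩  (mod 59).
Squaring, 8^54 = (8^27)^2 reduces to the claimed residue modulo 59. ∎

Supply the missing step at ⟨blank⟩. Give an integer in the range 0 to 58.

47

Multiply the listed residues: 45 · 35 · 5 · 8 = 1575 → 7875 → 63000.
Reducing modulo 59: 63000 = 1067·59 + 47, so 8^27 ≡ 47.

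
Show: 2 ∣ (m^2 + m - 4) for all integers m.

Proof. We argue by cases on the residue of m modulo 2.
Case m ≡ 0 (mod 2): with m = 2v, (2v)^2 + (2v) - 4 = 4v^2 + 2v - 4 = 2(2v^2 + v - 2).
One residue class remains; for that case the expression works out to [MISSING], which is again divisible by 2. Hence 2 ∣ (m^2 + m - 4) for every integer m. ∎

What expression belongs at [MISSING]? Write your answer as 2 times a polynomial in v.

2(2v^2 + 3v - 1)

Only m ≡ 1 (mod 2) is unaccounted for. Put m = 2v+1:
(2v+1)^2 + (2v+1) - 4 expands to 4v^2 + 6v - 2,
and factoring out 2 leaves 2(2v^2 + 3v - 1).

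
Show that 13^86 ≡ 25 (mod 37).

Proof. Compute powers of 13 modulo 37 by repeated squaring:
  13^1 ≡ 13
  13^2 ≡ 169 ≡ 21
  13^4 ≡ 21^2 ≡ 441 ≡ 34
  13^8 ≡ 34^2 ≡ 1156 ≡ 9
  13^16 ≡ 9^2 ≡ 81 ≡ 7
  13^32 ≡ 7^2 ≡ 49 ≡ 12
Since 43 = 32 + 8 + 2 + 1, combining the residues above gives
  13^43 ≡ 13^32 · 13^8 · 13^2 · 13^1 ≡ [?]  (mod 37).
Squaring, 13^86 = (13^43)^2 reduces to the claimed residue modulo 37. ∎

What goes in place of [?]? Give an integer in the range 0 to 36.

32

13^32 · 13^8 · 13^2 · 13^1 ≡ 12 · 9 · 21 · 13 = 29484.
29484 mod 37 = 32, so 13^43 ≡ 32 (mod 37).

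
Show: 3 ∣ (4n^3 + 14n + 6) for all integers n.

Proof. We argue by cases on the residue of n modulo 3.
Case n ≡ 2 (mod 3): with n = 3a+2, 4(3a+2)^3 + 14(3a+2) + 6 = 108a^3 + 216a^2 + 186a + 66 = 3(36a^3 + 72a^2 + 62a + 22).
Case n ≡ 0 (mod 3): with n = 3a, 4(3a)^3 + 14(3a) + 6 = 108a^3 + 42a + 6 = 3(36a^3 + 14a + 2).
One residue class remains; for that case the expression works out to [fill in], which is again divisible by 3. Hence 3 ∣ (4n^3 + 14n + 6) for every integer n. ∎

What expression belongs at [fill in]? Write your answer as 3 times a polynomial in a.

3(36a^3 + 36a^2 + 26a + 8)

Only n ≡ 1 (mod 3) is unaccounted for. Put n = 3a+1:
4(3a+1)^3 + 14(3a+1) + 6 expands to 108a^3 + 108a^2 + 78a + 24,
and factoring out 3 leaves 3(36a^3 + 36a^2 + 26a + 8).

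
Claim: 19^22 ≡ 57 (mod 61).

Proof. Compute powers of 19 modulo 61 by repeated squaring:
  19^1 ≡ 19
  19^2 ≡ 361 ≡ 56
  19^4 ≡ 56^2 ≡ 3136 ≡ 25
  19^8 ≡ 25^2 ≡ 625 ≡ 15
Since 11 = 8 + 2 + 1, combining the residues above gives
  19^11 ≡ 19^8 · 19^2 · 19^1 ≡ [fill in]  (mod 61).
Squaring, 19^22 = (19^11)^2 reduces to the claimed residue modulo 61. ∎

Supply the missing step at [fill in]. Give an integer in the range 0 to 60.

Multiply the listed residues: 15 · 56 · 19 = 840 → 15960.
Reducing modulo 61: 15960 = 261·61 + 39, so 19^11 ≡ 39.

39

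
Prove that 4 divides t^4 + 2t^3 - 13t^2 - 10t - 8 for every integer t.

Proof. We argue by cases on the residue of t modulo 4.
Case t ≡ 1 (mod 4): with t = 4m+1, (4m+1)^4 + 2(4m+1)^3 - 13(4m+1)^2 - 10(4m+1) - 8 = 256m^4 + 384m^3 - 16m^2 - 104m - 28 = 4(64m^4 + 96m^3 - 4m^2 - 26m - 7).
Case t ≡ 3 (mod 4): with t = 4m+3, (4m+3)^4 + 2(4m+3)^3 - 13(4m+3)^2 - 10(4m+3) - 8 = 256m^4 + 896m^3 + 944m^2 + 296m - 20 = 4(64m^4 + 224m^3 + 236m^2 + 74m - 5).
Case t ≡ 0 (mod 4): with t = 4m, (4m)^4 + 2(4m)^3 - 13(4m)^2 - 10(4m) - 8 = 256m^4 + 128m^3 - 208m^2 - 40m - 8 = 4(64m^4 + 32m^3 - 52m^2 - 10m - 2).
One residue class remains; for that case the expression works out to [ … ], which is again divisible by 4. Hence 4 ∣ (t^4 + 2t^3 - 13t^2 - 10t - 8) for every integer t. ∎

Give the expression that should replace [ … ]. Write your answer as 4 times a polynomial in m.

4(64m^4 + 160m^3 + 92m^2 - 6m - 12)

Only t ≡ 2 (mod 4) is unaccounted for. Put t = 4m+2:
(4m+2)^4 + 2(4m+2)^3 - 13(4m+2)^2 - 10(4m+2) - 8 expands to 256m^4 + 640m^3 + 368m^2 - 24m - 48,
and factoring out 4 leaves 4(64m^4 + 160m^3 + 92m^2 - 6m - 12).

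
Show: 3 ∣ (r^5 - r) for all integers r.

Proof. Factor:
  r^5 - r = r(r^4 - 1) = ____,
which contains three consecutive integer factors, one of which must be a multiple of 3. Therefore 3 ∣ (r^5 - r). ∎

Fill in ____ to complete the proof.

r^4 - 1 = (r^2 - 1)(r^2 + 1), and r^2 - 1 = (r-1)(r+1).
So r(r^4 - 1) = (r - 1)r(r + 1)(r^2 + 1).

(r - 1)r(r + 1)(r^2 + 1)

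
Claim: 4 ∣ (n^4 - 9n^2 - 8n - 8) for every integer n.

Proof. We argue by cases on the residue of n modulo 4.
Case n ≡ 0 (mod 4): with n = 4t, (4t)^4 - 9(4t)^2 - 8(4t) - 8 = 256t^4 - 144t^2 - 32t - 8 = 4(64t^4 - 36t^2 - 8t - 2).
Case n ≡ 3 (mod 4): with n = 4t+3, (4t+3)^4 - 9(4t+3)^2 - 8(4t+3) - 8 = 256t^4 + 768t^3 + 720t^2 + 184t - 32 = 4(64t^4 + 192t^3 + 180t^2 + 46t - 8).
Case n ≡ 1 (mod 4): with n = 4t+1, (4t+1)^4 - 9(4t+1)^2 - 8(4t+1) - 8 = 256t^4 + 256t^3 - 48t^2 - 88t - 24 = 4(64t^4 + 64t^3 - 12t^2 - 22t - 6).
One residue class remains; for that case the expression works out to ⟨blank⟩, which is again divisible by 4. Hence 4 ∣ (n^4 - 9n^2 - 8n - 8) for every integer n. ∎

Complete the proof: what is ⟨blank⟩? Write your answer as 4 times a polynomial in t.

The residues treated are {0, 3, 1}, so the missing case is n ≡ 2 (mod 4); write n = 4t+2.
Then (4t+2)^4 - 9(4t+2)^2 - 8(4t+2) - 8 = 256t^4 + 512t^3 + 240t^2 - 48t - 44 = 4(64t^4 + 128t^3 + 60t^2 - 12t - 11).

4(64t^4 + 128t^3 + 60t^2 - 12t - 11)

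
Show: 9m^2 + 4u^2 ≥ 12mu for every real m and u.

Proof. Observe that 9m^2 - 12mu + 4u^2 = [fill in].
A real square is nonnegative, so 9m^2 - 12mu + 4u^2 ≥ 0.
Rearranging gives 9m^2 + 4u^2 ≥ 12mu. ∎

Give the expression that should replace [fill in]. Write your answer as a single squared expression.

(3m - 2u)^2

The leading and trailing coefficients are 3^2 and 2^2, and 12 = 2·3·2, so the trinomial is (3m - 2u)^2.
Hence 9m^2 - 12mu + 4u^2 ≥ 0.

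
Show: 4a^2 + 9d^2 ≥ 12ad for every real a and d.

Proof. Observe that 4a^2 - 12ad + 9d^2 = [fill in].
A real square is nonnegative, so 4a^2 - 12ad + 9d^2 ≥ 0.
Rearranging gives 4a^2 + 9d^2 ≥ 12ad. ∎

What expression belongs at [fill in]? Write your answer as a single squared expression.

4a^2 - 12ad + 9d^2 is a perfect-square trinomial: the outer terms are (2a)^2 and (3d)^2, and the cross term is -2·2a·3d.
So 4a^2 - 12ad + 9d^2 = (2a - 3d)^2 ≥ 0.

(2a - 3d)^2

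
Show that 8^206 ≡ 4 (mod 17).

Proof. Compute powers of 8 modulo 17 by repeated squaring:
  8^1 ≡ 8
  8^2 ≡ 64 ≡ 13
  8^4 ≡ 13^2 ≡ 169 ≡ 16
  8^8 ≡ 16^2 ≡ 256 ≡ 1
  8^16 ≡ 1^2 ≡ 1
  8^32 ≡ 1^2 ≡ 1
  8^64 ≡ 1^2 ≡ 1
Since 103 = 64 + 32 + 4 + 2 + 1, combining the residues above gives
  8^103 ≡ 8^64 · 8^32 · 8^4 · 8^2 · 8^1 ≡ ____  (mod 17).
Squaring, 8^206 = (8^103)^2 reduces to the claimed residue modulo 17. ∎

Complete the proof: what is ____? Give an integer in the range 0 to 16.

8^64 · 8^32 · 8^4 · 8^2 · 8^1 ≡ 1 · 1 · 16 · 13 · 8 = 1664.
1664 mod 17 = 15, so 8^103 ≡ 15 (mod 17).

15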